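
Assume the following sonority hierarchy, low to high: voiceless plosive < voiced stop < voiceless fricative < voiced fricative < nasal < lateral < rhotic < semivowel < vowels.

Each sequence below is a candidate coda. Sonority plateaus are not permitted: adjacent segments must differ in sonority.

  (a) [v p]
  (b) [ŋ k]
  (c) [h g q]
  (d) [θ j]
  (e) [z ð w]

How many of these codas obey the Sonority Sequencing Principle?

(a) [v p]: profile 4-1 — obeys.
(b) [ŋ k]: profile 5-1 — obeys.
(c) [h g q]: profile 3-2-1 — obeys.
(d) [θ j]: profile 3-8 — violates.
(e) [z ð w]: profile 4-4-8 — violates.

3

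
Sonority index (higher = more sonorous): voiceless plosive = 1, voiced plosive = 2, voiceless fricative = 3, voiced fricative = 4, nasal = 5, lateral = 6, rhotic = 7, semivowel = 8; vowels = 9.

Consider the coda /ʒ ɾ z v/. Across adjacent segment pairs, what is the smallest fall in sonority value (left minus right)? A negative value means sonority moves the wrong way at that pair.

-3

/ʒ/ — voiced fricative, sonority 4.
/ɾ/ — rhotic, sonority 7.
/z/ — voiced fricative, sonority 4.
/v/ — voiced fricative, sonority 4.
/ʒ/→/ɾ/: change -3.
/ɾ/→/z/: change +3.
/z/→/v/: change +0.
Minimum = -3.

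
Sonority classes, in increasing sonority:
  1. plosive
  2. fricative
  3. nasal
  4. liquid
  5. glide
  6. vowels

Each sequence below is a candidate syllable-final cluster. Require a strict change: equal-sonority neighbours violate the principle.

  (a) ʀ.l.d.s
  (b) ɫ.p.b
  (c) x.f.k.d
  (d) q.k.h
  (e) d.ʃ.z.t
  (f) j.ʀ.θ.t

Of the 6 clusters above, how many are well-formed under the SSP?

(a) 4-4-1-2 → violates
(b) 4-1-1 → violates
(c) 2-2-1-1 → violates
(d) 1-1-2 → violates
(e) 1-2-2-1 → violates
(f) 5-4-2-1 → obeys

1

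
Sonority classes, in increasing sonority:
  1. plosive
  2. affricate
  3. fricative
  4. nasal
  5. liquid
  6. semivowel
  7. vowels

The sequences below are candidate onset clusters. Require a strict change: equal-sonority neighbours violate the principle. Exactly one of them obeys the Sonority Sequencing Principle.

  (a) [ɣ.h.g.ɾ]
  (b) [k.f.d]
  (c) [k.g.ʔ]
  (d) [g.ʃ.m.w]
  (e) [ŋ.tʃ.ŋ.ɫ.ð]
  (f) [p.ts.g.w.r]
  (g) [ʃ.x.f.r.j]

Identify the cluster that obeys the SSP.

d

(a) [ɣ.h.g.ɾ]: profile 3-3-1-5 — violates.
(b) [k.f.d]: profile 1-3-1 — violates.
(c) [k.g.ʔ]: profile 1-1-1 — violates.
(d) [g.ʃ.m.w]: profile 1-3-4-6 — obeys.
(e) [ŋ.tʃ.ŋ.ɫ.ð]: profile 4-2-4-5-3 — violates.
(f) [p.ts.g.w.r]: profile 1-2-1-6-5 — violates.
(g) [ʃ.x.f.r.j]: profile 3-3-3-5-6 — violates.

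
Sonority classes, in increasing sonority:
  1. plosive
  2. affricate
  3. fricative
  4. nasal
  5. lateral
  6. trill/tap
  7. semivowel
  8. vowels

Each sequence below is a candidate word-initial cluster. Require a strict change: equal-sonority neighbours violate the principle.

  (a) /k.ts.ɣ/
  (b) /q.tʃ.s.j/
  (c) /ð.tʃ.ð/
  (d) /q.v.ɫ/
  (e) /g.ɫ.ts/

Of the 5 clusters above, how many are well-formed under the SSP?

(a) 1-2-3 → obeys
(b) 1-2-3-7 → obeys
(c) 3-2-3 → violates
(d) 1-3-5 → obeys
(e) 1-5-2 → violates

3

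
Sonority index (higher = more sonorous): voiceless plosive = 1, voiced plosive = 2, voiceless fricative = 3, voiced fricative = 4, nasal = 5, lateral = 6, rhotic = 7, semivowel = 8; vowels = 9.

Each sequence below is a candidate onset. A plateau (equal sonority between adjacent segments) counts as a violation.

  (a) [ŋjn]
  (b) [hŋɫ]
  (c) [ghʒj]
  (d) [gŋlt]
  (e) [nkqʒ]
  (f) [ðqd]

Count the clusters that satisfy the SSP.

2

(a) [ŋjn]: profile 5-8-5 — violates.
(b) [hŋɫ]: profile 3-5-6 — obeys.
(c) [ghʒj]: profile 2-3-4-8 — obeys.
(d) [gŋlt]: profile 2-5-6-1 — violates.
(e) [nkqʒ]: profile 5-1-1-4 — violates.
(f) [ðqd]: profile 4-1-2 — violates.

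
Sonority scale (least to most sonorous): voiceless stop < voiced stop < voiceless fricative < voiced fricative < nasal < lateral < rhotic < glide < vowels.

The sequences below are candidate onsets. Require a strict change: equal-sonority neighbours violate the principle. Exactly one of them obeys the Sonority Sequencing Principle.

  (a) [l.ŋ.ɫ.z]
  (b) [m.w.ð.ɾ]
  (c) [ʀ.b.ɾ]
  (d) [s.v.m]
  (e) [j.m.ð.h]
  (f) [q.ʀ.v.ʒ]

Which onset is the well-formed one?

(a) sonority 6-5-6-4: ill-formed.
(b) sonority 5-8-4-7: ill-formed.
(c) sonority 7-2-7: ill-formed.
(d) sonority 3-4-5: well-formed.
(e) sonority 8-5-4-3: ill-formed.
(f) sonority 1-7-4-4: ill-formed.

d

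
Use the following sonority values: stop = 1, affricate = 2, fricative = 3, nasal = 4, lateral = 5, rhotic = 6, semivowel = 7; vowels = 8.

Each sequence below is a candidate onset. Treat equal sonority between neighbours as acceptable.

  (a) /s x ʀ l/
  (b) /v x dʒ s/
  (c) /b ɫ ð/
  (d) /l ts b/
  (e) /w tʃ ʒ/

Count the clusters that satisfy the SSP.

0

(a) sonority 3-3-6-5: ill-formed.
(b) sonority 3-3-2-3: ill-formed.
(c) sonority 1-5-3: ill-formed.
(d) sonority 5-2-1: ill-formed.
(e) sonority 7-2-3: ill-formed.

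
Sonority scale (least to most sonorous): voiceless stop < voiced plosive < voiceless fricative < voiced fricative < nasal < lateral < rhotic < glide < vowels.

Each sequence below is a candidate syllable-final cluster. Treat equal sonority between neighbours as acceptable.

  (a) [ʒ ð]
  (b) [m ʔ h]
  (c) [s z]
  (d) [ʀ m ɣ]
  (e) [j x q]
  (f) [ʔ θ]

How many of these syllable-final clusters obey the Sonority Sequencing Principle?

(a) [ʒ ð]: profile 4-4 — obeys.
(b) [m ʔ h]: profile 5-1-3 — violates.
(c) [s z]: profile 3-4 — violates.
(d) [ʀ m ɣ]: profile 7-5-4 — obeys.
(e) [j x q]: profile 8-3-1 — obeys.
(f) [ʔ θ]: profile 1-3 — violates.

3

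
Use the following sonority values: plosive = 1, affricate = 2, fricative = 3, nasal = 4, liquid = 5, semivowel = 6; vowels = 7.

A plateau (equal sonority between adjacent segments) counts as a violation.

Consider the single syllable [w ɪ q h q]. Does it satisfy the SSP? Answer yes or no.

Onset: /w/ is a semivowel (sonority 6); then the nucleus /ɪ/ (sonority 7).
Onset profile 6-7 — rises to the nucleus.
Coda: /q/ is a plosive (sonority 1), /h/ is a fricative (sonority 3), /q/ is a plosive (sonority 1).
Coda profile 7-1-3-1 — does not strictly fall throughout.

no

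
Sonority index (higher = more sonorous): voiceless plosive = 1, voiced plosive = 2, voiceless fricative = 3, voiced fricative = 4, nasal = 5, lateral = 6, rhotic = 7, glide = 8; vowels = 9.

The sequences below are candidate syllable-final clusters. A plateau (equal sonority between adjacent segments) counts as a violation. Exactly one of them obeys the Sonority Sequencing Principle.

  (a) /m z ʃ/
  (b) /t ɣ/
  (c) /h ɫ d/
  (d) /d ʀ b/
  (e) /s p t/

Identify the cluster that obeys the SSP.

(a) 5-4-3 → obeys
(b) 1-4 → violates
(c) 3-6-2 → violates
(d) 2-7-2 → violates
(e) 3-1-1 → violates

a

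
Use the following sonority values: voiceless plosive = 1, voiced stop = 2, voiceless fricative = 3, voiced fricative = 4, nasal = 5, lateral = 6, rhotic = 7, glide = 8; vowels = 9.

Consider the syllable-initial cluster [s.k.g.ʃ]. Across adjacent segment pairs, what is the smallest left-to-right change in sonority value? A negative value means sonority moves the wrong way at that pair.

/s/ is a voiceless fricative (sonority 3).
/k/ is a voiceless plosive (sonority 1).
/g/ is a voiced stop (sonority 2).
/ʃ/ is a voiceless fricative (sonority 3).
/s/→/k/: change -2.
/k/→/g/: change +1.
/g/→/ʃ/: change +1.
Minimum = -2.

-2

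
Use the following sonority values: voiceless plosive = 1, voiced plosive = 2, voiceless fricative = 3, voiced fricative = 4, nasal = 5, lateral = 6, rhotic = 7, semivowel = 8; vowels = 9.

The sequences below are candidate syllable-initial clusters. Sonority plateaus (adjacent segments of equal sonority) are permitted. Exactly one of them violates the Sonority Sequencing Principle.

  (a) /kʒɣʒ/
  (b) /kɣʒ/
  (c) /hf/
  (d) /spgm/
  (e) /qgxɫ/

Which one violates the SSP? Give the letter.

d

(a) /kʒɣʒ/: profile 1-4-4-4 — obeys.
(b) /kɣʒ/: profile 1-4-4 — obeys.
(c) /hf/: profile 3-3 — obeys.
(d) /spgm/: profile 3-1-2-5 — violates.
(e) /qgxɫ/: profile 1-2-3-6 — obeys.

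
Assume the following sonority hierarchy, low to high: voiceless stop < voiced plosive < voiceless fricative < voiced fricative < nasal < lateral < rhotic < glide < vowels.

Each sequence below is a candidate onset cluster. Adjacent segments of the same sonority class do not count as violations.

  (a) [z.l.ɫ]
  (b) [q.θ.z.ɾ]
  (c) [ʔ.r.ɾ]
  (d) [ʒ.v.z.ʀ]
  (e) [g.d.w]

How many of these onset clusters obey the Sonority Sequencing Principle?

5

(a) [z.l.ɫ]: profile 4-6-6 — obeys.
(b) [q.θ.z.ɾ]: profile 1-3-4-7 — obeys.
(c) [ʔ.r.ɾ]: profile 1-7-7 — obeys.
(d) [ʒ.v.z.ʀ]: profile 4-4-4-7 — obeys.
(e) [g.d.w]: profile 2-2-8 — obeys.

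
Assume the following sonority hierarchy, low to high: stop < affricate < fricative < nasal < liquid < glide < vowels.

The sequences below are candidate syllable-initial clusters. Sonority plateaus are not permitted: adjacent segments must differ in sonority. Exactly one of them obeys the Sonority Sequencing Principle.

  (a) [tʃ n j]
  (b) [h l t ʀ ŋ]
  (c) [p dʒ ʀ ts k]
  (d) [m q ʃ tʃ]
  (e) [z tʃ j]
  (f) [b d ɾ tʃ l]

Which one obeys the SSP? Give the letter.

a

(a) [tʃ n j]: profile 2-4-6 — obeys.
(b) [h l t ʀ ŋ]: profile 3-5-1-5-4 — violates.
(c) [p dʒ ʀ ts k]: profile 1-2-5-2-1 — violates.
(d) [m q ʃ tʃ]: profile 4-1-3-2 — violates.
(e) [z tʃ j]: profile 3-2-6 — violates.
(f) [b d ɾ tʃ l]: profile 1-1-5-2-5 — violates.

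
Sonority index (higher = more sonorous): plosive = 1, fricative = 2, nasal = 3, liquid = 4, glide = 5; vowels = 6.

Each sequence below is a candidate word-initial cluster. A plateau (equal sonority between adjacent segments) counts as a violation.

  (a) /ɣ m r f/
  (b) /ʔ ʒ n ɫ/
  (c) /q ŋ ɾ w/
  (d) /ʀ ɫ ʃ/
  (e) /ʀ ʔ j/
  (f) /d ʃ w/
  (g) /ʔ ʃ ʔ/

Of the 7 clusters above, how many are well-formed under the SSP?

3

(a) 2-3-4-2 → violates
(b) 1-2-3-4 → obeys
(c) 1-3-4-5 → obeys
(d) 4-4-2 → violates
(e) 4-1-5 → violates
(f) 1-2-5 → obeys
(g) 1-2-1 → violates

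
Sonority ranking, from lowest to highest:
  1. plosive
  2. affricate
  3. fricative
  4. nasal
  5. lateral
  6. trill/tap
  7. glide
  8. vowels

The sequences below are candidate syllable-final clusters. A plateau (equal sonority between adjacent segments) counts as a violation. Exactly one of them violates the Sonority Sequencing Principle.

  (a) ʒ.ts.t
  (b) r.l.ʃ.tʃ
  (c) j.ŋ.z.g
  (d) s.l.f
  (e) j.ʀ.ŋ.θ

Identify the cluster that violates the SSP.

(a) ʒ.ts.t: profile 3-2-1 — obeys.
(b) r.l.ʃ.tʃ: profile 6-5-3-2 — obeys.
(c) j.ŋ.z.g: profile 7-4-3-1 — obeys.
(d) s.l.f: profile 3-5-3 — violates.
(e) j.ʀ.ŋ.θ: profile 7-6-4-3 — obeys.

d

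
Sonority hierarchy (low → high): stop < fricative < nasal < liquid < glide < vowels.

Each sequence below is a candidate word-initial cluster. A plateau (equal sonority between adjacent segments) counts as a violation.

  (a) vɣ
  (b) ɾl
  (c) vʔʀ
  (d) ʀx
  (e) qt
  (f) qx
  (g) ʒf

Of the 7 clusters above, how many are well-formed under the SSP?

(a) vɣ: profile 2-2 — violates.
(b) ɾl: profile 4-4 — violates.
(c) vʔʀ: profile 2-1-4 — violates.
(d) ʀx: profile 4-2 — violates.
(e) qt: profile 1-1 — violates.
(f) qx: profile 1-2 — obeys.
(g) ʒf: profile 2-2 — violates.

1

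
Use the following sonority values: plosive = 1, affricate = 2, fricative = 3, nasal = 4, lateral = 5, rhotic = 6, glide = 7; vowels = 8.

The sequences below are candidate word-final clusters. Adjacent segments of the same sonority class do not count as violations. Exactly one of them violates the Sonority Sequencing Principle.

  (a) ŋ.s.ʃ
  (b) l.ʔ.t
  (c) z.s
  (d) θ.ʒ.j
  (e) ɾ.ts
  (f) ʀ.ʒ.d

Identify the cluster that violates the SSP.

(a) sonority 4-3-3: well-formed.
(b) sonority 5-1-1: well-formed.
(c) sonority 3-3: well-formed.
(d) sonority 3-3-7: ill-formed.
(e) sonority 6-2: well-formed.
(f) sonority 6-3-1: well-formed.

d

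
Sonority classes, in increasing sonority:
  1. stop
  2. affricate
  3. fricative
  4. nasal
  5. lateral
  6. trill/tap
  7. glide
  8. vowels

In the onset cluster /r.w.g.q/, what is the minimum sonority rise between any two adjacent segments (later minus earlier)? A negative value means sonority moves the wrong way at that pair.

-6

/r/: trill/tap = 6.
/w/: glide = 7.
/g/: stop = 1.
/q/: stop = 1.
/r/→/w/: change +1.
/w/→/g/: change -6.
/g/→/q/: change +0.
Minimum = -6.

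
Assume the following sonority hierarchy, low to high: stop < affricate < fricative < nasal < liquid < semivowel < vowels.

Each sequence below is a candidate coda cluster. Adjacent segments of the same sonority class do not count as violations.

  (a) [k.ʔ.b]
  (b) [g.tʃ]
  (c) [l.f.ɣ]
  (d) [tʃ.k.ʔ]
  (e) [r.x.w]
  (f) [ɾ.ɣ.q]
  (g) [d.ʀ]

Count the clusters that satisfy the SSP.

4

(a) 1-1-1 → obeys
(b) 1-2 → violates
(c) 5-3-3 → obeys
(d) 2-1-1 → obeys
(e) 5-3-6 → violates
(f) 5-3-1 → obeys
(g) 1-5 → violates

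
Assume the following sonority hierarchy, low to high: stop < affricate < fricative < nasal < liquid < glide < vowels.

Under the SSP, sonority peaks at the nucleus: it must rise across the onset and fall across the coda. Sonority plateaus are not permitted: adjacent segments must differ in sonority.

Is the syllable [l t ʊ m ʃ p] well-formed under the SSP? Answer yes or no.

no

Onset: /l/ is a liquid (sonority 5), /t/ is a stop (sonority 1); then the nucleus /ʊ/ (sonority 7).
Onset profile 5-1-7 — does not strictly rise throughout.
Coda: /m/ is a nasal (sonority 4), /ʃ/ is a fricative (sonority 3), /p/ is a stop (sonority 1).
Coda profile 7-4-3-1 — falls from the nucleus.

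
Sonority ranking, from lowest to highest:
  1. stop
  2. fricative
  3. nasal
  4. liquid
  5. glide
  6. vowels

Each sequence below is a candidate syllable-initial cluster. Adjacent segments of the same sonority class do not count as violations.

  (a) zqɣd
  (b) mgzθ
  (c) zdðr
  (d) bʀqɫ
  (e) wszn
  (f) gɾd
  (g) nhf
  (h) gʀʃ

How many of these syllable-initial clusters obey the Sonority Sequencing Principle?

0

(a) 2-1-2-1 → violates
(b) 3-1-2-2 → violates
(c) 2-1-2-4 → violates
(d) 1-4-1-4 → violates
(e) 5-2-2-3 → violates
(f) 1-4-1 → violates
(g) 3-2-2 → violates
(h) 1-4-2 → violates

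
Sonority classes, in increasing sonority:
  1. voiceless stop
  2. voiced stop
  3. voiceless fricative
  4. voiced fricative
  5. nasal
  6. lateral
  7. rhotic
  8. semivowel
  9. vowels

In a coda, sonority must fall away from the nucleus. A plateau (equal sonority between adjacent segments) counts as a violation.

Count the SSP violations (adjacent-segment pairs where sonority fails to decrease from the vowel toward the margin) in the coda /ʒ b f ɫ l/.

3

/ʒ/ is a voiced fricative (sonority 4).
/b/ is a voiced stop (sonority 2).
/f/ is a voiceless fricative (sonority 3).
/ɫ/ is a lateral (sonority 6).
/l/ is a lateral (sonority 6).
/ʒ/→/b/: 4→2 (falls) — ok.
/b/→/f/: 2→3 (does not fall) — violation.
/f/→/ɫ/: 3→6 (does not fall) — violation.
/ɫ/→/l/: 6→6 (plateau) — violation.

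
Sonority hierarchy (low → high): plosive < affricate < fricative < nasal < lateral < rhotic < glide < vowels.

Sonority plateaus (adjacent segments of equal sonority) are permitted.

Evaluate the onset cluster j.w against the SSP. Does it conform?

/j/ — glide, sonority 7.
/w/ — glide, sonority 7.
The profile 7-7 is non-decreasing (plateaus allowed), so the onset cluster satisfies the SSP.

yes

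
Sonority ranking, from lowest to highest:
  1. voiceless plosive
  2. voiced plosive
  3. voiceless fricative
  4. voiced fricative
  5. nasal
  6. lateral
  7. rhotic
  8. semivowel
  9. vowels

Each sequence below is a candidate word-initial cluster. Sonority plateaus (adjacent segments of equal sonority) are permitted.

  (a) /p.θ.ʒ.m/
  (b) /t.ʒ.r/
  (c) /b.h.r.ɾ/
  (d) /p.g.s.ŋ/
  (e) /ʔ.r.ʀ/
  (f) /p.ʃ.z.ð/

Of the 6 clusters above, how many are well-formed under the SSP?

(a) 1-3-4-5 → obeys
(b) 1-4-7 → obeys
(c) 2-3-7-7 → obeys
(d) 1-2-3-5 → obeys
(e) 1-7-7 → obeys
(f) 1-3-4-4 → obeys

6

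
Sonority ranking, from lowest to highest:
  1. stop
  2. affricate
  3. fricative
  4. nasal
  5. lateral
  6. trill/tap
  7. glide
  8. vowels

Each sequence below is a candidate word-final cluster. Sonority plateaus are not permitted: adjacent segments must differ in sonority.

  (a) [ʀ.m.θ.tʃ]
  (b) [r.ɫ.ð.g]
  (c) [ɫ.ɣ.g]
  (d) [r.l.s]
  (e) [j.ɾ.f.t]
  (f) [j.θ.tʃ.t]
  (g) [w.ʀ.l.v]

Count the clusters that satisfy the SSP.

(a) [ʀ.m.θ.tʃ]: profile 6-4-3-2 — obeys.
(b) [r.ɫ.ð.g]: profile 6-5-3-1 — obeys.
(c) [ɫ.ɣ.g]: profile 5-3-1 — obeys.
(d) [r.l.s]: profile 6-5-3 — obeys.
(e) [j.ɾ.f.t]: profile 7-6-3-1 — obeys.
(f) [j.θ.tʃ.t]: profile 7-3-2-1 — obeys.
(g) [w.ʀ.l.v]: profile 7-6-5-3 — obeys.

7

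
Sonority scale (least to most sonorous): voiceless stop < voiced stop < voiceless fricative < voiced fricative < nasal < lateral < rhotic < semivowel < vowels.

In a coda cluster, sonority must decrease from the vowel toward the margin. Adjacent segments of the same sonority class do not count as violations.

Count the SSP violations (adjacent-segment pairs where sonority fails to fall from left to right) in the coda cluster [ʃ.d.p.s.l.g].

/ʃ/: voiceless fricative = 3.
/d/: voiced stop = 2.
/p/: voiceless stop = 1.
/s/: voiceless fricative = 3.
/l/: lateral = 6.
/g/: voiced stop = 2.
/ʃ/→/d/: 3→2 (falls) — ok.
/d/→/p/: 2→1 (falls) — ok.
/p/→/s/: 1→3 (does not fall) — violation.
/s/→/l/: 3→6 (does not fall) — violation.
/l/→/g/: 6→2 (falls) — ok.

2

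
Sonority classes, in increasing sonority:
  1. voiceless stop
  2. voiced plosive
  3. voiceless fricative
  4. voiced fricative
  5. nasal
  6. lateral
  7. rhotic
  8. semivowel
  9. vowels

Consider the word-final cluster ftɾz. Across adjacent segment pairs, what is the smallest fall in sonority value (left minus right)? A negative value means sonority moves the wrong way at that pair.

-6

/f/ — voiceless fricative, sonority 3.
/t/ — voiceless stop, sonority 1.
/ɾ/ — rhotic, sonority 7.
/z/ — voiced fricative, sonority 4.
/f/→/t/: change +2.
/t/→/ɾ/: change -6.
/ɾ/→/z/: change +3.
Minimum = -6.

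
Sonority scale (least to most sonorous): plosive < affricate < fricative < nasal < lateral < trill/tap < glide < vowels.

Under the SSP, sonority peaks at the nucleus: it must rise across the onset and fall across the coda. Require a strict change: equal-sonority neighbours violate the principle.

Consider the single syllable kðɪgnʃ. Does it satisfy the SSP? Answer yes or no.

no

Onset: /k/ is a plosive (sonority 1), /ð/ is a fricative (sonority 3); then the nucleus /ɪ/ (sonority 8).
Onset profile 1-3-8 — rises to the nucleus.
Coda: /g/ is a plosive (sonority 1), /n/ is a nasal (sonority 4), /ʃ/ is a fricative (sonority 3).
Coda profile 8-1-4-3 — does not strictly fall throughout.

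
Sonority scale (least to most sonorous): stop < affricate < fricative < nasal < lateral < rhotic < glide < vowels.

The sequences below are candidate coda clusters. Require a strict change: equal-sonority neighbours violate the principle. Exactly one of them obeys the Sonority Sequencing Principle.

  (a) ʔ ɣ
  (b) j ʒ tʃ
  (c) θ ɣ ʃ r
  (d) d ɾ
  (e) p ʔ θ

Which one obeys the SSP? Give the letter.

b

(a) 1-3 → violates
(b) 7-3-2 → obeys
(c) 3-3-3-6 → violates
(d) 1-6 → violates
(e) 1-1-3 → violates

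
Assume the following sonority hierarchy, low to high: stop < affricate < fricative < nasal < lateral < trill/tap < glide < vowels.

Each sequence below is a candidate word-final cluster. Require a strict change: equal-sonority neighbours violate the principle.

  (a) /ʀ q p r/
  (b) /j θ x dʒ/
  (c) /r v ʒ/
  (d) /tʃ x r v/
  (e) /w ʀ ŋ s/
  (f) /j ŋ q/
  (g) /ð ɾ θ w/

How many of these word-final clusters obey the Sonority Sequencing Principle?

(a) 6-1-1-6 → violates
(b) 7-3-3-2 → violates
(c) 6-3-3 → violates
(d) 2-3-6-3 → violates
(e) 7-6-4-3 → obeys
(f) 7-4-1 → obeys
(g) 3-6-3-7 → violates

2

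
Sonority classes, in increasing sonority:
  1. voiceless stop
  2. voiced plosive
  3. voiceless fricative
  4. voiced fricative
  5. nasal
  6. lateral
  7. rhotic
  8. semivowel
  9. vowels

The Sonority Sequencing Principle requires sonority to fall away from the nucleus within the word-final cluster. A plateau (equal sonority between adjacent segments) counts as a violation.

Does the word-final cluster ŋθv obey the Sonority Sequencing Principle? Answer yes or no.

/ŋ/ — nasal, sonority 5.
/θ/ — voiceless fricative, sonority 3.
/v/ — voiced fricative, sonority 4.
The profile is 5-3-4. Between /θ/ (3) and /v/ (4) sonority does not fall, so the cluster violates the SSP.

no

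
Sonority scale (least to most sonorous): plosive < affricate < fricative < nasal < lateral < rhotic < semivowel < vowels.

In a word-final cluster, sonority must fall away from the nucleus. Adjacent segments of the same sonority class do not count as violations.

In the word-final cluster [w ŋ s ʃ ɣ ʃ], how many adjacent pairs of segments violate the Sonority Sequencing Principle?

/w/ is a semivowel (sonority 7).
/ŋ/ is a nasal (sonority 4).
/s/ is a fricative (sonority 3).
/ʃ/ is a fricative (sonority 3).
/ɣ/ is a fricative (sonority 3).
/ʃ/ is a fricative (sonority 3).
/w/→/ŋ/: 7→4 (falls) — ok.
/ŋ/→/s/: 4→3 (falls) — ok.
/s/→/ʃ/: 3→3 (plateau, allowed) — ok.
/ʃ/→/ɣ/: 3→3 (plateau, allowed) — ok.
/ɣ/→/ʃ/: 3→3 (plateau, allowed) — ok.

0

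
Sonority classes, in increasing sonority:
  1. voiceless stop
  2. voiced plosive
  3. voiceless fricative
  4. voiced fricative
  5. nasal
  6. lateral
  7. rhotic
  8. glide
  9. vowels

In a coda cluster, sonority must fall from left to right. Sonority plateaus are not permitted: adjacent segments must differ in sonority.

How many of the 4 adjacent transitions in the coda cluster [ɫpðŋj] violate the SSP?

3

/ɫ/ is a lateral (sonority 6).
/p/ is a voiceless stop (sonority 1).
/ð/ is a voiced fricative (sonority 4).
/ŋ/ is a nasal (sonority 5).
/j/ is a glide (sonority 8).
/ɫ/→/p/: 6→1 (falls) — ok.
/p/→/ð/: 1→4 (does not fall) — violation.
/ð/→/ŋ/: 4→5 (does not fall) — violation.
/ŋ/→/j/: 5→8 (does not fall) — violation.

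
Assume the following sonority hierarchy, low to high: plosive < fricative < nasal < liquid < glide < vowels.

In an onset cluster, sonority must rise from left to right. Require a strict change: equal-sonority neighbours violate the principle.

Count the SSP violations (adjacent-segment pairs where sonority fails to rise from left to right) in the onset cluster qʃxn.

1

/q/ is a plosive (sonority 1).
/ʃ/ is a fricative (sonority 2).
/x/ is a fricative (sonority 2).
/n/ is a nasal (sonority 3).
/q/→/ʃ/: 1→2 (rises) — ok.
/ʃ/→/x/: 2→2 (plateau) — violation.
/x/→/n/: 2→3 (rises) — ok.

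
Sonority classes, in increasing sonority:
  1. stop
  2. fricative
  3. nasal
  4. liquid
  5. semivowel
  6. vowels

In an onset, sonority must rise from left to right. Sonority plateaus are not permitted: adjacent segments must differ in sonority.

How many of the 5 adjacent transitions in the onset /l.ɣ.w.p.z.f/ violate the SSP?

3

/l/ is a liquid (sonority 4).
/ɣ/ is a fricative (sonority 2).
/w/ is a semivowel (sonority 5).
/p/ is a stop (sonority 1).
/z/ is a fricative (sonority 2).
/f/ is a fricative (sonority 2).
/l/→/ɣ/: 4→2 (does not rise) — violation.
/ɣ/→/w/: 2→5 (rises) — ok.
/w/→/p/: 5→1 (does not rise) — violation.
/p/→/z/: 1→2 (rises) — ok.
/z/→/f/: 2→2 (plateau) — violation.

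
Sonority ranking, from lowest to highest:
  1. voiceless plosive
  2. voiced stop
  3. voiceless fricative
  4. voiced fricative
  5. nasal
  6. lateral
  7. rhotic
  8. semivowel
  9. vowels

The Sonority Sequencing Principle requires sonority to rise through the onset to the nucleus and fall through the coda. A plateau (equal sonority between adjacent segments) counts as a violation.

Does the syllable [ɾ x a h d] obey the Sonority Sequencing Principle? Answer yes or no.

Onset: /ɾ/ is a rhotic (sonority 7), /x/ is a voiceless fricative (sonority 3); then the nucleus /a/ (sonority 9).
Onset profile 7-3-9 — does not strictly rise throughout.
Coda: /h/ is a voiceless fricative (sonority 3), /d/ is a voiced stop (sonority 2).
Coda profile 9-3-2 — falls from the nucleus.

no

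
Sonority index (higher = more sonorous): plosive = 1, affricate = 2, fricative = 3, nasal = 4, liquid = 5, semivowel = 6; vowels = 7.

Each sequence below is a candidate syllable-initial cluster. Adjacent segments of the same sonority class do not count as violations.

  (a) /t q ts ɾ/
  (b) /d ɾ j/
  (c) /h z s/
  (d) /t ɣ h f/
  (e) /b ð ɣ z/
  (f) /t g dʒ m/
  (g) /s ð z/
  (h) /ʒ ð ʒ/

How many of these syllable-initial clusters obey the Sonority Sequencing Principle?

(a) sonority 1-1-2-5: well-formed.
(b) sonority 1-5-6: well-formed.
(c) sonority 3-3-3: well-formed.
(d) sonority 1-3-3-3: well-formed.
(e) sonority 1-3-3-3: well-formed.
(f) sonority 1-1-2-4: well-formed.
(g) sonority 3-3-3: well-formed.
(h) sonority 3-3-3: well-formed.

8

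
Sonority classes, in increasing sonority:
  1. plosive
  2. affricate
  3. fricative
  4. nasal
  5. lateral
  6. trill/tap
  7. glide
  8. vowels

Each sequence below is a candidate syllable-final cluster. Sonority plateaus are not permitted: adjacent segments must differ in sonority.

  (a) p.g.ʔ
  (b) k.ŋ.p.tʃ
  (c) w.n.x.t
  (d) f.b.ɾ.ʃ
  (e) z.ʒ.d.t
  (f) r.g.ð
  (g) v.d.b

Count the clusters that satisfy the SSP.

(a) sonority 1-1-1: ill-formed.
(b) sonority 1-4-1-2: ill-formed.
(c) sonority 7-4-3-1: well-formed.
(d) sonority 3-1-6-3: ill-formed.
(e) sonority 3-3-1-1: ill-formed.
(f) sonority 6-1-3: ill-formed.
(g) sonority 3-1-1: ill-formed.

1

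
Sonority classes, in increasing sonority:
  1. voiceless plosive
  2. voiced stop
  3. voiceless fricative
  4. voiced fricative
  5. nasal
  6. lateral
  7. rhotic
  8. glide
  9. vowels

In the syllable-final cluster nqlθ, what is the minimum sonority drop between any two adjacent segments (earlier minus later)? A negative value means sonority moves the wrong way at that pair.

-5

/n/ — nasal, sonority 5.
/q/ — voiceless plosive, sonority 1.
/l/ — lateral, sonority 6.
/θ/ — voiceless fricative, sonority 3.
/n/→/q/: change +4.
/q/→/l/: change -5.
/l/→/θ/: change +3.
Minimum = -5.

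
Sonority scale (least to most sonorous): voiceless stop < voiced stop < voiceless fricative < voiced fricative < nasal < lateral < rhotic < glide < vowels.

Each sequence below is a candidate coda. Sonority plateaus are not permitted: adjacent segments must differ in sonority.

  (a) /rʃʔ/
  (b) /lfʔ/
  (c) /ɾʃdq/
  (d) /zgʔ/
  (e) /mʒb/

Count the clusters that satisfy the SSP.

(a) 7-3-1 → obeys
(b) 6-3-1 → obeys
(c) 7-3-2-1 → obeys
(d) 4-2-1 → obeys
(e) 5-4-2 → obeys

5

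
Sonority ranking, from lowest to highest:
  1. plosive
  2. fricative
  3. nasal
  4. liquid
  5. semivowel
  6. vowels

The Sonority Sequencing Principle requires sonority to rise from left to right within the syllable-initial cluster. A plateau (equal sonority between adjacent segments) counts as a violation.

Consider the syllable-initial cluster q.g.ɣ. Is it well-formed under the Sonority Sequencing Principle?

/q/: plosive = 1.
/g/: plosive = 1.
/ɣ/: fricative = 2.
The profile is 1-1-2. Between /q/ (1) and /g/ (1) sonority does not rise, so the cluster violates the SSP.

no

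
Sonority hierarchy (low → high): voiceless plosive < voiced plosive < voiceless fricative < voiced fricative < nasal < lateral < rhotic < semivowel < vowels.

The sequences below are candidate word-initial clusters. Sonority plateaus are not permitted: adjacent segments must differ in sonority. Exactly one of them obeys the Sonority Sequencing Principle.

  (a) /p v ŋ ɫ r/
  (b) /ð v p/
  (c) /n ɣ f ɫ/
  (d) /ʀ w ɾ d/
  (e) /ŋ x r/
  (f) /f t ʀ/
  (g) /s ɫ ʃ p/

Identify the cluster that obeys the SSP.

(a) 1-4-5-6-7 → obeys
(b) 4-4-1 → violates
(c) 5-4-3-6 → violates
(d) 7-8-7-2 → violates
(e) 5-3-7 → violates
(f) 3-1-7 → violates
(g) 3-6-3-1 → violates

a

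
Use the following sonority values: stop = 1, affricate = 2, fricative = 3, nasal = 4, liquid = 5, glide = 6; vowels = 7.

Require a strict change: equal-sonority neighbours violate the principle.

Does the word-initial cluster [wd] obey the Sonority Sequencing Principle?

no

/w/ is a glide (sonority 6).
/d/ is a stop (sonority 1).
The profile is 6-1. Between /w/ (6) and /d/ (1) sonority does not rise, so the cluster violates the SSP.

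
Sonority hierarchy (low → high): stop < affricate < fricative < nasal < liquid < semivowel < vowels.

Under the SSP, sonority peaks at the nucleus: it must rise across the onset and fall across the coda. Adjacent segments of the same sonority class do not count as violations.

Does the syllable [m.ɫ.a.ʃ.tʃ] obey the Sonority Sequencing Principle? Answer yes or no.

yes

Onset: /m/ is a nasal (sonority 4), /ɫ/ is a liquid (sonority 5); then the nucleus /a/ (sonority 7).
Onset profile 4-5-7 — rises to the nucleus.
Coda: /ʃ/ is a fricative (sonority 3), /tʃ/ is an affricate (sonority 2).
Coda profile 7-3-2 — falls from the nucleus.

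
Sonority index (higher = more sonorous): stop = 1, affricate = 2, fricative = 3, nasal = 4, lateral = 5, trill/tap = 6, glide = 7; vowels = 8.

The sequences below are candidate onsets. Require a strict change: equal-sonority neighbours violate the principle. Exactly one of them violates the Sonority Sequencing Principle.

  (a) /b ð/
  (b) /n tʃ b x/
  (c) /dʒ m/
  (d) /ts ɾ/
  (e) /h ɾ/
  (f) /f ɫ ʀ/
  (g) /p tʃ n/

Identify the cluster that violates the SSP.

b

(a) 1-3 → obeys
(b) 4-2-1-3 → violates
(c) 2-4 → obeys
(d) 2-6 → obeys
(e) 3-6 → obeys
(f) 3-5-6 → obeys
(g) 1-2-4 → obeys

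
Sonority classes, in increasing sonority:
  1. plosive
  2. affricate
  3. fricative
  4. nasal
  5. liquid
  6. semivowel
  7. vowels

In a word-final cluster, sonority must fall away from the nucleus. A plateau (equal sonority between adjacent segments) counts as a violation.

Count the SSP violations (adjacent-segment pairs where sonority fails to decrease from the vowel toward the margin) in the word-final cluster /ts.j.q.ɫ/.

/ts/ — affricate, sonority 2.
/j/ — semivowel, sonority 6.
/q/ — plosive, sonority 1.
/ɫ/ — liquid, sonority 5.
/ts/→/j/: 2→6 (does not fall) — violation.
/j/→/q/: 6→1 (falls) — ok.
/q/→/ɫ/: 1→5 (does not fall) — violation.

2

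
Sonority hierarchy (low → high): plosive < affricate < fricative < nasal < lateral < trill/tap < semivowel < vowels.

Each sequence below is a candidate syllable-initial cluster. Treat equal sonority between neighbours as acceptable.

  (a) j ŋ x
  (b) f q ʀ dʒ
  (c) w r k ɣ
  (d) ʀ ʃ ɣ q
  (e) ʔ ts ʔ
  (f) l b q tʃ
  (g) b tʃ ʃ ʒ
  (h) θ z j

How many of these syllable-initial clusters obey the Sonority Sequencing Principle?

2

(a) j ŋ x: profile 7-4-3 — violates.
(b) f q ʀ dʒ: profile 3-1-6-2 — violates.
(c) w r k ɣ: profile 7-6-1-3 — violates.
(d) ʀ ʃ ɣ q: profile 6-3-3-1 — violates.
(e) ʔ ts ʔ: profile 1-2-1 — violates.
(f) l b q tʃ: profile 5-1-1-2 — violates.
(g) b tʃ ʃ ʒ: profile 1-2-3-3 — obeys.
(h) θ z j: profile 3-3-7 — obeys.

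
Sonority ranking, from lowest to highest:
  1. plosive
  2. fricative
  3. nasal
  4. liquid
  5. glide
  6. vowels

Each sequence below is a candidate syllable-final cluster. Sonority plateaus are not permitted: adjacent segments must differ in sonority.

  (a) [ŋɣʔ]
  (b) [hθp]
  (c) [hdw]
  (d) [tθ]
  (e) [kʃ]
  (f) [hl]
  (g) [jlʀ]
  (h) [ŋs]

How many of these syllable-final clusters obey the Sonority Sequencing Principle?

(a) 3-2-1 → obeys
(b) 2-2-1 → violates
(c) 2-1-5 → violates
(d) 1-2 → violates
(e) 1-2 → violates
(f) 2-4 → violates
(g) 5-4-4 → violates
(h) 3-2 → obeys

2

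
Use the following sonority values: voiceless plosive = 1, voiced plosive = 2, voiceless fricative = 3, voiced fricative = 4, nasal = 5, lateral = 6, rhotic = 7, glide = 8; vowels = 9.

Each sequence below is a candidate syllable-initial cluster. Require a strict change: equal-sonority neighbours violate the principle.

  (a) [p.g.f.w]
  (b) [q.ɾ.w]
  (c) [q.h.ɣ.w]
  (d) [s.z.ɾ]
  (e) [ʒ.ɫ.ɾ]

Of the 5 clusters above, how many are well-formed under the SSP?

(a) sonority 1-2-3-8: well-formed.
(b) sonority 1-7-8: well-formed.
(c) sonority 1-3-4-8: well-formed.
(d) sonority 3-4-7: well-formed.
(e) sonority 4-6-7: well-formed.

5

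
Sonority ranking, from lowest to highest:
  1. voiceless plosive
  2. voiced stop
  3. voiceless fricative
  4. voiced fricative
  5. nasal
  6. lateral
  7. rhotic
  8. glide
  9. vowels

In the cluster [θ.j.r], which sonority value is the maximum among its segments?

8

/θ/: voiceless fricative = 3.
/j/: glide = 8.
/r/: rhotic = 7.
The maximum is 8.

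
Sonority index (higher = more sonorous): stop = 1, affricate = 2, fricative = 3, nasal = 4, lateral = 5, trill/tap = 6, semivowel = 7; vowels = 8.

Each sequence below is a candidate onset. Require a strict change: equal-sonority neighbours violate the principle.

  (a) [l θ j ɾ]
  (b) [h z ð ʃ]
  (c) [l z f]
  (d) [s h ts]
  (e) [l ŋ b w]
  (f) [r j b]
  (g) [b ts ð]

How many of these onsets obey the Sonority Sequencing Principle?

(a) [l θ j ɾ]: profile 5-3-7-6 — violates.
(b) [h z ð ʃ]: profile 3-3-3-3 — violates.
(c) [l z f]: profile 5-3-3 — violates.
(d) [s h ts]: profile 3-3-2 — violates.
(e) [l ŋ b w]: profile 5-4-1-7 — violates.
(f) [r j b]: profile 6-7-1 — violates.
(g) [b ts ð]: profile 1-2-3 — obeys.

1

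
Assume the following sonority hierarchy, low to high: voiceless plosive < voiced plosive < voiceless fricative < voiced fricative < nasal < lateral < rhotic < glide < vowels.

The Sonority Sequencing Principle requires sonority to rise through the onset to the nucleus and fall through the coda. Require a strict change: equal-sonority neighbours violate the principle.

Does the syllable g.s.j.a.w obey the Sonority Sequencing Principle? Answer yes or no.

yes

Onset: /g/ is a voiced plosive (sonority 2), /s/ is a voiceless fricative (sonority 3), /j/ is a glide (sonority 8); then the nucleus /a/ (sonority 9).
Onset profile 2-3-8-9 — rises to the nucleus.
Coda: /w/ is a glide (sonority 8).
Coda profile 9-8 — falls from the nucleus.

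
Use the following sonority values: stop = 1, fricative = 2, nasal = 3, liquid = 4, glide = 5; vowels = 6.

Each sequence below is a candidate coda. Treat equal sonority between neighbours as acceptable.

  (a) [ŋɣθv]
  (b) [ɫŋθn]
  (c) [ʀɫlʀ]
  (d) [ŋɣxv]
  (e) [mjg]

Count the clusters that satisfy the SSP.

(a) sonority 3-2-2-2: well-formed.
(b) sonority 4-3-2-3: ill-formed.
(c) sonority 4-4-4-4: well-formed.
(d) sonority 3-2-2-2: well-formed.
(e) sonority 3-5-1: ill-formed.

3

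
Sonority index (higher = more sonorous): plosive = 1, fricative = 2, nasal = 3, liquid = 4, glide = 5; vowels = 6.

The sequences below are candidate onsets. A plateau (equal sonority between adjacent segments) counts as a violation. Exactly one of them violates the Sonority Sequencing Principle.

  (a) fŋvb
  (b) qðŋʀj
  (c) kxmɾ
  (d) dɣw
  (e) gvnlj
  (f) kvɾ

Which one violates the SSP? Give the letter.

(a) sonority 2-3-2-1: ill-formed.
(b) sonority 1-2-3-4-5: well-formed.
(c) sonority 1-2-3-4: well-formed.
(d) sonority 1-2-5: well-formed.
(e) sonority 1-2-3-4-5: well-formed.
(f) sonority 1-2-4: well-formed.

a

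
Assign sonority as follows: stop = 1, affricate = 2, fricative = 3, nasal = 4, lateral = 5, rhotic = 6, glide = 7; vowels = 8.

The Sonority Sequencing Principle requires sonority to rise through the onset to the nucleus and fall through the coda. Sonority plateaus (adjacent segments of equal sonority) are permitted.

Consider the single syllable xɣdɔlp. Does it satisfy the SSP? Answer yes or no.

no

Onset: /x/ is a fricative (sonority 3), /ɣ/ is a fricative (sonority 3), /d/ is a stop (sonority 1); then the nucleus /ɔ/ (sonority 8).
Onset profile 3-3-1-8 — does not rise throughout.
Coda: /l/ is a lateral (sonority 5), /p/ is a stop (sonority 1).
Coda profile 8-5-1 — falls from the nucleus.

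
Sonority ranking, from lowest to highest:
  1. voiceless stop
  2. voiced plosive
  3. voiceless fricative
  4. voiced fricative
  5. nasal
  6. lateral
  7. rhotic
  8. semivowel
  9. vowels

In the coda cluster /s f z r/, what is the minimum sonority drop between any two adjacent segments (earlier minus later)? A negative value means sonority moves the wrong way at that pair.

-3

/s/ is a voiceless fricative (sonority 3).
/f/ is a voiceless fricative (sonority 3).
/z/ is a voiced fricative (sonority 4).
/r/ is a rhotic (sonority 7).
/s/→/f/: change +0.
/f/→/z/: change -1.
/z/→/r/: change -3.
Minimum = -3.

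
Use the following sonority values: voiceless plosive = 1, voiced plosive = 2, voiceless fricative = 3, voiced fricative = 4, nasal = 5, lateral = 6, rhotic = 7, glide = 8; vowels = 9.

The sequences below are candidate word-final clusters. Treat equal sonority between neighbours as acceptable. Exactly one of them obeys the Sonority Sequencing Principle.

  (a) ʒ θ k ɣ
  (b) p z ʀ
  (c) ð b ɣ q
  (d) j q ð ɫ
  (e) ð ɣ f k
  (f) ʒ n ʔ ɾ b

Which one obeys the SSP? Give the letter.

e

(a) ʒ θ k ɣ: profile 4-3-1-4 — violates.
(b) p z ʀ: profile 1-4-7 — violates.
(c) ð b ɣ q: profile 4-2-4-1 — violates.
(d) j q ð ɫ: profile 8-1-4-6 — violates.
(e) ð ɣ f k: profile 4-4-3-1 — obeys.
(f) ʒ n ʔ ɾ b: profile 4-5-1-7-2 — violates.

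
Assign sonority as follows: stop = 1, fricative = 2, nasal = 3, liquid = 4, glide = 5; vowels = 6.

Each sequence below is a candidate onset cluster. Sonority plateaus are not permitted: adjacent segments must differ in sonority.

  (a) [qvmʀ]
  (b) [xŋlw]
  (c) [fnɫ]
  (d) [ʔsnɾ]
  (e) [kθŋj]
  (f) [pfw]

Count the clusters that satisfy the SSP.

6

(a) sonority 1-2-3-4: well-formed.
(b) sonority 2-3-4-5: well-formed.
(c) sonority 2-3-4: well-formed.
(d) sonority 1-2-3-4: well-formed.
(e) sonority 1-2-3-5: well-formed.
(f) sonority 1-2-5: well-formed.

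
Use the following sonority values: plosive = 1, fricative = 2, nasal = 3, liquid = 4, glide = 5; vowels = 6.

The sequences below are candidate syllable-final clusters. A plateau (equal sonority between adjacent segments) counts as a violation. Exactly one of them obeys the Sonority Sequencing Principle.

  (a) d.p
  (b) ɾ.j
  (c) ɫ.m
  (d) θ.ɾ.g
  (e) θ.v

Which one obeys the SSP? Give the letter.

(a) sonority 1-1: ill-formed.
(b) sonority 4-5: ill-formed.
(c) sonority 4-3: well-formed.
(d) sonority 2-4-1: ill-formed.
(e) sonority 2-2: ill-formed.

c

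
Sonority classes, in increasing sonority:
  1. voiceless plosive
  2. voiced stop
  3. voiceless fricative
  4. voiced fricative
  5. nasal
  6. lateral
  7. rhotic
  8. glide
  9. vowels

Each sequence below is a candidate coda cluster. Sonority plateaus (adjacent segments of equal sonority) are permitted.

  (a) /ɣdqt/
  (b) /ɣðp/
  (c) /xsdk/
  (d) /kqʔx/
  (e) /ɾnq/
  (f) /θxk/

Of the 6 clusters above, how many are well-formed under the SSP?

5

(a) sonority 4-2-1-1: well-formed.
(b) sonority 4-4-1: well-formed.
(c) sonority 3-3-2-1: well-formed.
(d) sonority 1-1-1-3: ill-formed.
(e) sonority 7-5-1: well-formed.
(f) sonority 3-3-1: well-formed.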